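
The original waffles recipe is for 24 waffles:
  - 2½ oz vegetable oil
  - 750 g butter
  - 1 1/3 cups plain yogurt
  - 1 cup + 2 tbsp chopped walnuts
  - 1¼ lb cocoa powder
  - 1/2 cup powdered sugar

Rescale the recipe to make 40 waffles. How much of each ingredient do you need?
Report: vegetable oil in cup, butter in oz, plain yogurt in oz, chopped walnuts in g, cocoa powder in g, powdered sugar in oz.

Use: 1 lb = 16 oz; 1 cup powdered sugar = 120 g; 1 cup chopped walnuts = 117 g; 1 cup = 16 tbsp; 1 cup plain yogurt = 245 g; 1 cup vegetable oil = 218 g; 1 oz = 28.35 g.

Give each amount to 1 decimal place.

vegetable oil: 0.5 cup; butter: 44.1 oz; plain yogurt: 19.2 oz; chopped walnuts: 219.4 g; cocoa powder: 945.0 g; powdered sugar: 3.5 oz

Scaling factor: 40/24 = 5/3.
vegetable oil: 2.5 oz × 5/3 × 28.35 g/oz ÷ 218 g/cup ≈ 0.5 cup
butter: 750 g × 5/3 ÷ 28.35 g/oz ≈ 44.1 oz
plain yogurt: 4/3 cup × 5/3 × 245 g/cup ÷ 28.35 g/oz ≈ 19.2 oz
chopped walnuts: (1 cup + 2 tbsp = 1.125 cup) × 5/3 × 117 g/cup ≈ 219.4 g
cocoa powder: 1.25 lb × 5/3 × 16 oz/lb × 28.35 g/oz = 945.0 g
powdered sugar: 0.5 cup × 5/3 × 120 g/cup ÷ 28.35 g/oz ≈ 3.5 oz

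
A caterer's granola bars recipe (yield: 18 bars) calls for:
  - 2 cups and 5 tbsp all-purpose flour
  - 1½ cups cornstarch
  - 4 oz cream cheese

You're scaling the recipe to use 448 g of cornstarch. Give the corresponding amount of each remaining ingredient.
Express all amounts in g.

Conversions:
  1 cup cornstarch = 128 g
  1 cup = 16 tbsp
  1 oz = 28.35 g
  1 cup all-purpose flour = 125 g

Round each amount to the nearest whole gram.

The original recipe has 192 g of cornstarch, so the scaling factor is 448 ÷ 192 = 7/3.
all-purpose flour: (2 cup + 5 tbsp = 2.3125 cup) × 7/3 × 125 g/cup ≈ 674 g
cream cheese: 4 oz × 7/3 × 28.35 g/oz ≈ 265 g

all-purpose flour: 674 g; cream cheese: 265 g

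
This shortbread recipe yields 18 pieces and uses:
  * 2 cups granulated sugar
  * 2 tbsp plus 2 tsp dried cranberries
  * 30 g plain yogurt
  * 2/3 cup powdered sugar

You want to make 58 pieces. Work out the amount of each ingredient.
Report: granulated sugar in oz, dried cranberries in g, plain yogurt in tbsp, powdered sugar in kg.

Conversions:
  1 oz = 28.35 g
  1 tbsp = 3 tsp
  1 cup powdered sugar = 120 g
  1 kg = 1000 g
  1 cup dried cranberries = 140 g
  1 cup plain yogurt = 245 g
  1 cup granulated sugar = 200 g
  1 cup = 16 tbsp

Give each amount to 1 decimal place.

Scaling factor: 58/18 = 29/9.
granulated sugar: 2 cup × 29/9 × 200 g/cup ÷ 28.35 g/oz ≈ 45.5 oz
dried cranberries: (2 tbsp + 2 tsp = 8/3 tbsp) × 29/9 ÷ 16 tbsp/cup × 140 g/cup ≈ 75.2 g
plain yogurt: 30 g × 29/9 ÷ 245 g/cup × 16 tbsp/cup ≈ 6.3 tbsp
powdered sugar: 2/3 cup × 29/9 × 120 g/cup ÷ 1000 g/kg ≈ 0.3 kg

granulated sugar: 45.5 oz; dried cranberries: 75.2 g; plain yogurt: 6.3 tbsp; powdered sugar: 0.3 kg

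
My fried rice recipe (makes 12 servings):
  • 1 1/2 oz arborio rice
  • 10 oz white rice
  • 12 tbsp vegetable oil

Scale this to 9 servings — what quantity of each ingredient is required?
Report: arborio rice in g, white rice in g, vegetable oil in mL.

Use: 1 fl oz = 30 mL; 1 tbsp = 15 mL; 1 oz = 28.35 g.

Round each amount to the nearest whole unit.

arborio rice: 32 g; white rice: 213 g; vegetable oil: 135 mL

Scaling factor: 9/12 = 3/4 = 0.75.
arborio rice: 1.5 oz × 3/4 × 28.35 g/oz ≈ 32 g
white rice: 10 oz × 3/4 × 28.35 g/oz ≈ 213 g
vegetable oil: 12 tbsp × 3/4 × 15 mL/tbsp = 135 mL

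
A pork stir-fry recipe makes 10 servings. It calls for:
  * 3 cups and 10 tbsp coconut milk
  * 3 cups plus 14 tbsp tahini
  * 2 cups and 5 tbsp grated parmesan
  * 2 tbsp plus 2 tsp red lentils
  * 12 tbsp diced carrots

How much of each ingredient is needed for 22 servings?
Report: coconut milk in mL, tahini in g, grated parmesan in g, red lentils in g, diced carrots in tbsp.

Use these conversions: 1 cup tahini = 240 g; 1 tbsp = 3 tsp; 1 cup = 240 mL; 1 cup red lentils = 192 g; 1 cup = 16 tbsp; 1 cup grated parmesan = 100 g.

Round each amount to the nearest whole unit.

coconut milk: 1914 mL; tahini: 2046 g; grated parmesan: 509 g; red lentils: 70 g; diced carrots: 26 tbsp

Scaling factor: 22/10 = 11/5 = 2.2.
coconut milk: (3 cup + 10 tbsp = 3.625 cup) × 11/5 × 240 mL/cup = 1914 mL
tahini: (3 cup + 14 tbsp = 3.875 cup) × 11/5 × 240 g/cup = 2046 g
grated parmesan: (2 cup + 5 tbsp = 2.3125 cup) × 11/5 × 100 g/cup ≈ 509 g
red lentils: (2 tbsp + 2 tsp = 8/3 tbsp) × 11/5 ÷ 16 tbsp/cup × 192 g/cup ≈ 70 g
diced carrots: 12 tbsp × 11/5 ≈ 26 tbsp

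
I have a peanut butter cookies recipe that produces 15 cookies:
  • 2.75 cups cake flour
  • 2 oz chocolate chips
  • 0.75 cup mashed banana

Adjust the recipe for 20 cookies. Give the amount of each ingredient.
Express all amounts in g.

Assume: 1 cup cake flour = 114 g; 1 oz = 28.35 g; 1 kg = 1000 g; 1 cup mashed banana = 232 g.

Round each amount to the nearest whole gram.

Scaling factor: 20/15 = 4/3.
cake flour: 2.75 cup × 4/3 × 114 g/cup = 418 g
chocolate chips: 2 oz × 4/3 × 28.35 g/oz ≈ 76 g
mashed banana: 0.75 cup × 4/3 × 232 g/cup = 232 g

cake flour: 418 g; chocolate chips: 76 g; mashed banana: 232 g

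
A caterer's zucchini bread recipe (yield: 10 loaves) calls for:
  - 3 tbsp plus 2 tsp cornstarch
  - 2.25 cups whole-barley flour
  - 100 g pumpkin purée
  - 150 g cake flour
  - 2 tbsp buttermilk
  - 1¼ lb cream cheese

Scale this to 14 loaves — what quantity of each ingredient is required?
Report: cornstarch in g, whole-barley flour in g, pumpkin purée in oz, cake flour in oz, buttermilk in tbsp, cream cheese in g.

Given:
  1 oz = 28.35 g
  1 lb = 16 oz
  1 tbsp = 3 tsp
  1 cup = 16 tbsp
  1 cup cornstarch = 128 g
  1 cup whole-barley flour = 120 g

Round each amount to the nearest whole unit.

Scaling factor: 14/10 = 7/5 = 1.4.
cornstarch: (3 tbsp + 2 tsp = 11/3 tbsp) × 7/5 ÷ 16 tbsp/cup × 128 g/cup ≈ 41 g
whole-barley flour: 2.25 cup × 7/5 × 120 g/cup = 378 g
pumpkin purée: 100 g × 7/5 ÷ 28.35 g/oz ≈ 5 oz
cake flour: 150 g × 7/5 ÷ 28.35 g/oz ≈ 7 oz
buttermilk: 2 tbsp × 7/5 ≈ 3 tbsp
cream cheese: 1.25 lb × 7/5 × 16 oz/lb × 28.35 g/oz ≈ 794 g

cornstarch: 41 g; whole-barley flour: 378 g; pumpkin purée: 5 oz; cake flour: 7 oz; buttermilk: 3 tbsp; cream cheese: 794 g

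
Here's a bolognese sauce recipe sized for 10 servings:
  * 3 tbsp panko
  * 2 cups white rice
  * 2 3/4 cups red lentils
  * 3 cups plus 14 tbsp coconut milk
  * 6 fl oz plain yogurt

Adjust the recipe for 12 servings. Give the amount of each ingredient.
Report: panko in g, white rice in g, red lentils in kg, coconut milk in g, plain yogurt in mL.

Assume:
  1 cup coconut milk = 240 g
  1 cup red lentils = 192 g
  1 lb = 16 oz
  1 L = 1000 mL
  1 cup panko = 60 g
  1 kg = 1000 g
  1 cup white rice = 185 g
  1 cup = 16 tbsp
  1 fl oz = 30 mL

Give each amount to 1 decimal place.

Scaling factor: 12/10 = 6/5 = 1.2.
panko: 3 tbsp × 6/5 ÷ 16 tbsp/cup × 60 g/cup = 13.5 g
white rice: 2 cup × 6/5 × 185 g/cup = 444.0 g
red lentils: 2.75 cup × 6/5 × 192 g/cup ÷ 1000 g/kg ≈ 0.6 kg
coconut milk: (3 cup + 14 tbsp = 3.875 cup) × 6/5 × 240 g/cup = 1116.0 g
plain yogurt: 6 fl oz × 6/5 × 30 mL/fl oz = 216.0 mL

panko: 13.5 g; white rice: 444.0 g; red lentils: 0.6 kg; coconut milk: 1116.0 g; plain yogurt: 216.0 mL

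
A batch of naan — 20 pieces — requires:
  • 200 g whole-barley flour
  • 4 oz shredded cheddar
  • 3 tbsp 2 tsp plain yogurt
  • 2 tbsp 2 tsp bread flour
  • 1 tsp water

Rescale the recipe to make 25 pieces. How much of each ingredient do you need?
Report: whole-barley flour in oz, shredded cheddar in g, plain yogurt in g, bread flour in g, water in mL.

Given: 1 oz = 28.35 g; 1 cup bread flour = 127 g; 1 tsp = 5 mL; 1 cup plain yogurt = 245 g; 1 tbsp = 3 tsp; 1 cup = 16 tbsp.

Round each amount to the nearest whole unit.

Scaling factor: 25/20 = 5/4 = 1.25.
whole-barley flour: 200 g × 5/4 ÷ 28.35 g/oz ≈ 9 oz
shredded cheddar: 4 oz × 5/4 × 28.35 g/oz ≈ 142 g
plain yogurt: (3 tbsp + 2 tsp = 11/3 tbsp) × 5/4 ÷ 16 tbsp/cup × 245 g/cup ≈ 70 g
bread flour: (2 tbsp + 2 tsp = 8/3 tbsp) × 5/4 ÷ 16 tbsp/cup × 127 g/cup ≈ 26 g
water: 1 tsp × 5/4 × 5 mL/tsp ≈ 6 mL

whole-barley flour: 9 oz; shredded cheddar: 142 g; plain yogurt: 70 g; bread flour: 26 g; water: 6 mL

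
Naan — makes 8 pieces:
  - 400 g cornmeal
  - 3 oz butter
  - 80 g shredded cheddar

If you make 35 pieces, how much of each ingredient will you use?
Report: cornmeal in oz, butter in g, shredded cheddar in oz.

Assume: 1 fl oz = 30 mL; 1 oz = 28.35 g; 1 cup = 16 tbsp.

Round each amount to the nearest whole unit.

cornmeal: 62 oz; butter: 372 g; shredded cheddar: 12 oz

Scaling factor: 35/8 = 4.375.
cornmeal: 400 g × 35/8 ÷ 28.35 g/oz ≈ 62 oz
butter: 3 oz × 35/8 × 28.35 g/oz ≈ 372 g
shredded cheddar: 80 g × 35/8 ÷ 28.35 g/oz ≈ 12 oz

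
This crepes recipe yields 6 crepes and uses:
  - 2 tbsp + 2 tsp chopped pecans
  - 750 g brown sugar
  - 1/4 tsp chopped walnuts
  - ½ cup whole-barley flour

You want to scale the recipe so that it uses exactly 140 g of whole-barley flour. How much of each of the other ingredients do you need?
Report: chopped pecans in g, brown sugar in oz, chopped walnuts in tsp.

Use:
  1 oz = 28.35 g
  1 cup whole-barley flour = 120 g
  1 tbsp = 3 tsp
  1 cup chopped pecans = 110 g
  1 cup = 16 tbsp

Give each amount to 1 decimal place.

The original recipe has 60 g of whole-barley flour, so the scaling factor is 140 ÷ 60 = 7/3.
chopped pecans: (2 tbsp + 2 tsp = 8/3 tbsp) × 7/3 ÷ 16 tbsp/cup × 110 g/cup ≈ 42.8 g
brown sugar: 750 g × 7/3 ÷ 28.35 g/oz ≈ 61.7 oz
chopped walnuts: 0.25 tsp × 7/3 ≈ 0.6 tsp

chopped pecans: 42.8 g; brown sugar: 61.7 oz; chopped walnuts: 0.6 tsp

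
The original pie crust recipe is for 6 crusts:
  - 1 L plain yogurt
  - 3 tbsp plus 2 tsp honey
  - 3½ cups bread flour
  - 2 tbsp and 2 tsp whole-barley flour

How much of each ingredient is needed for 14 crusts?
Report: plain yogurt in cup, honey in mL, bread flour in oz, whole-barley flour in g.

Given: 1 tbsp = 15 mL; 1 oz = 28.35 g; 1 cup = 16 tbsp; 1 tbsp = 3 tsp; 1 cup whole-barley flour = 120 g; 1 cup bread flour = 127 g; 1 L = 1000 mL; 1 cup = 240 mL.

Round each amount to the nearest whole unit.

plain yogurt: 10 cup; honey: 128 mL; bread flour: 37 oz; whole-barley flour: 47 g

Scaling factor: 14/6 = 7/3.
plain yogurt: 1 L × 7/3 × 1000 mL/L ÷ 240 mL/cup ≈ 10 cup
honey: (3 tbsp + 2 tsp = 11/3 tbsp) × 7/3 × 15 mL/tbsp ≈ 128 mL
bread flour: 3.5 cup × 7/3 × 127 g/cup ÷ 28.35 g/oz ≈ 37 oz
whole-barley flour: (2 tbsp + 2 tsp = 8/3 tbsp) × 7/3 ÷ 16 tbsp/cup × 120 g/cup ≈ 47 g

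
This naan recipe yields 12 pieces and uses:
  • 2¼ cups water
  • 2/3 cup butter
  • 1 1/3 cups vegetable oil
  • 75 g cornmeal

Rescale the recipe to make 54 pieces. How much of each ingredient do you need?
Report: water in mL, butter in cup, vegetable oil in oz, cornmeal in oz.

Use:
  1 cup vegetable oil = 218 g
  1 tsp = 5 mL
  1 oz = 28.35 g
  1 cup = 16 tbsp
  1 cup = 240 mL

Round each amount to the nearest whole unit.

Scaling factor: 54/12 = 9/2 = 4.5.
water: 2.25 cup × 9/2 × 240 mL/cup = 2430 mL
butter: 2/3 cup × 9/2 = 3 cup
vegetable oil: 4/3 cup × 9/2 × 218 g/cup ÷ 28.35 g/oz ≈ 46 oz
cornmeal: 75 g × 9/2 ÷ 28.35 g/oz ≈ 12 oz

water: 2430 mL; butter: 3 cup; vegetable oil: 46 oz; cornmeal: 12 oz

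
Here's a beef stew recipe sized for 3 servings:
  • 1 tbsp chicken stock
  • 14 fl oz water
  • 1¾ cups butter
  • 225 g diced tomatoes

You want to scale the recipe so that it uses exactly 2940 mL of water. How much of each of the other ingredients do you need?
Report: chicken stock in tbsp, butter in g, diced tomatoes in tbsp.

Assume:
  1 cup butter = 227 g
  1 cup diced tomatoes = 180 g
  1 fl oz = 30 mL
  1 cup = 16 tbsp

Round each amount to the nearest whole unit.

chicken stock: 7 tbsp; butter: 2781 g; diced tomatoes: 140 tbsp

The original recipe has 420 mL of water, so the scaling factor is 2940 ÷ 420 = 7.
chicken stock: 1 tbsp × 7 = 7 tbsp
butter: 1.75 cup × 7 × 227 g/cup ≈ 2781 g
diced tomatoes: 225 g × 7 ÷ 180 g/cup × 16 tbsp/cup = 140 tbsp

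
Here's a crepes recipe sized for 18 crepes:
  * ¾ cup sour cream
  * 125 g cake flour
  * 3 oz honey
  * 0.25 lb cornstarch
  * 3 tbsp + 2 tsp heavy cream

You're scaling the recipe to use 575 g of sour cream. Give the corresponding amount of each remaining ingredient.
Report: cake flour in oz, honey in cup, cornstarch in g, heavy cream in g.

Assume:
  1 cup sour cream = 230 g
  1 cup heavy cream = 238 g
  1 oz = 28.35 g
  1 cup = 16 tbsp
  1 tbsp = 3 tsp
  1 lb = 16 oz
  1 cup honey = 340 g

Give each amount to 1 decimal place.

The original recipe has 172.5 g of sour cream, so the scaling factor is 575 ÷ 172.5 = 10/3.
cake flour: 125 g × 10/3 ÷ 28.35 g/oz ≈ 14.7 oz
honey: 3 oz × 10/3 × 28.35 g/oz ÷ 340 g/cup ≈ 0.8 cup
cornstarch: 0.25 lb × 10/3 × 16 oz/lb × 28.35 g/oz = 378.0 g
heavy cream: (3 tbsp + 2 tsp = 11/3 tbsp) × 10/3 ÷ 16 tbsp/cup × 238 g/cup ≈ 181.8 g

cake flour: 14.7 oz; honey: 0.8 cup; cornstarch: 378.0 g; heavy cream: 181.8 g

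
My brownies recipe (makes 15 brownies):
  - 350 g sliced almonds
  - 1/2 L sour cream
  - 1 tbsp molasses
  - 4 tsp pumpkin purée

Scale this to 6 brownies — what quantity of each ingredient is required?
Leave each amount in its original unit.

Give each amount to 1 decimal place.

Scaling factor: 6/15 = 2/5 = 0.4.
sliced almonds: 350 g × 2/5 = 140.0 g
sour cream: 0.5 L × 2/5 = 0.2 L
molasses: 1 tbsp × 2/5 = 0.4 tbsp
pumpkin purée: 4 tsp × 2/5 = 1.6 tsp

sliced almonds: 140.0 g; sour cream: 0.2 L; molasses: 0.4 tbsp; pumpkin purée: 1.6 tsp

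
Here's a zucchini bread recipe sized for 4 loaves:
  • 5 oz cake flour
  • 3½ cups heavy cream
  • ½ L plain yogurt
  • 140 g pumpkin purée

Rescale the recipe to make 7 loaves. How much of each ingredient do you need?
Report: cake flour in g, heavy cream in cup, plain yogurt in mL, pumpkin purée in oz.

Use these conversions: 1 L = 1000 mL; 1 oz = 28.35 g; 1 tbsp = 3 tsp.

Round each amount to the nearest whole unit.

Scaling factor: 7/4 = 1.75.
cake flour: 5 oz × 7/4 × 28.35 g/oz ≈ 248 g
heavy cream: 3.5 cup × 7/4 ≈ 6 cup
plain yogurt: 0.5 L × 7/4 × 1000 mL/L = 875 mL
pumpkin purée: 140 g × 7/4 ÷ 28.35 g/oz ≈ 9 oz

cake flour: 248 g; heavy cream: 6 cup; plain yogurt: 875 mL; pumpkin purée: 9 oz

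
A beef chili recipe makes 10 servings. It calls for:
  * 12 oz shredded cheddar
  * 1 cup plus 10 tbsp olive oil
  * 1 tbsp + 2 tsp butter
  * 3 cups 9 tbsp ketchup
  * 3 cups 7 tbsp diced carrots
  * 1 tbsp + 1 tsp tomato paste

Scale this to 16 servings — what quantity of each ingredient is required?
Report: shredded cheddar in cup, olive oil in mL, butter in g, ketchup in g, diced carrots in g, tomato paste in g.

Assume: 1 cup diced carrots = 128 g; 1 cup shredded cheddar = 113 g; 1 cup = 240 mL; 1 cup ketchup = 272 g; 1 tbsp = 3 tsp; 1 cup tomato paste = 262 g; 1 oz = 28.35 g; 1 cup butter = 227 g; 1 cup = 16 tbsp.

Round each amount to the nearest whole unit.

Scaling factor: 16/10 = 8/5 = 1.6.
shredded cheddar: 12 oz × 8/5 × 28.35 g/oz ÷ 113 g/cup ≈ 5 cup
olive oil: (1 cup + 10 tbsp = 1.625 cup) × 8/5 × 240 mL/cup = 624 mL
butter: (1 tbsp + 2 tsp = 5/3 tbsp) × 8/5 ÷ 16 tbsp/cup × 227 g/cup ≈ 38 g
ketchup: (3 cup + 9 tbsp = 3.5625 cup) × 8/5 × 272 g/cup ≈ 1550 g
diced carrots: (3 cup + 7 tbsp = 3.4375 cup) × 8/5 × 128 g/cup = 704 g
tomato paste: (1 tbsp + 1 tsp = 4/3 tbsp) × 8/5 ÷ 16 tbsp/cup × 262 g/cup ≈ 35 g

shredded cheddar: 5 cup; olive oil: 624 mL; butter: 38 g; ketchup: 1550 g; diced carrots: 704 g; tomato paste: 35 g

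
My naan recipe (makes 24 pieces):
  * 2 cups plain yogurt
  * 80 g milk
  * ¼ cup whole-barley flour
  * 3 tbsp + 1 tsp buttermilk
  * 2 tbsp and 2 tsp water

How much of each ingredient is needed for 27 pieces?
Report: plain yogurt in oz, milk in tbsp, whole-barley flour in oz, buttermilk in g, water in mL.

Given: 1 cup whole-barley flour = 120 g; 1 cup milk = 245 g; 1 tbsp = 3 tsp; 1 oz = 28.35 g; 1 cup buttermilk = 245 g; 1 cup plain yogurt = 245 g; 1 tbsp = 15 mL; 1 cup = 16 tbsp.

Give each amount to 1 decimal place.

Scaling factor: 27/24 = 9/8 = 1.125.
plain yogurt: 2 cup × 9/8 × 245 g/cup ÷ 28.35 g/oz ≈ 19.4 oz
milk: 80 g × 9/8 ÷ 245 g/cup × 16 tbsp/cup ≈ 5.9 tbsp
whole-barley flour: 0.25 cup × 9/8 × 120 g/cup ÷ 28.35 g/oz ≈ 1.2 oz
buttermilk: (3 tbsp + 1 tsp = 10/3 tbsp) × 9/8 ÷ 16 tbsp/cup × 245 g/cup ≈ 57.4 g
water: (2 tbsp + 2 tsp = 8/3 tbsp) × 9/8 × 15 mL/tbsp = 45.0 mL

plain yogurt: 19.4 oz; milk: 5.9 tbsp; whole-barley flour: 1.2 oz; buttermilk: 57.4 g; water: 45.0 mL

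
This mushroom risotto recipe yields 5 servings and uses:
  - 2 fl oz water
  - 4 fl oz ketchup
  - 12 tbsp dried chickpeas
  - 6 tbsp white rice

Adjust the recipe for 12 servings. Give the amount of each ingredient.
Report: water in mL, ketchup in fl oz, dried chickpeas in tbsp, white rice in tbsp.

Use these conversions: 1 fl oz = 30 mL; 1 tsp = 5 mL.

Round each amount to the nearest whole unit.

Scaling factor: 12/5 = 2.4.
water: 2 fl oz × 12/5 × 30 mL/fl oz = 144 mL
ketchup: 4 fl oz × 12/5 ≈ 10 fl oz
dried chickpeas: 12 tbsp × 12/5 ≈ 29 tbsp
white rice: 6 tbsp × 12/5 ≈ 14 tbsp

water: 144 mL; ketchup: 10 fl oz; dried chickpeas: 29 tbsp; white rice: 14 tbsp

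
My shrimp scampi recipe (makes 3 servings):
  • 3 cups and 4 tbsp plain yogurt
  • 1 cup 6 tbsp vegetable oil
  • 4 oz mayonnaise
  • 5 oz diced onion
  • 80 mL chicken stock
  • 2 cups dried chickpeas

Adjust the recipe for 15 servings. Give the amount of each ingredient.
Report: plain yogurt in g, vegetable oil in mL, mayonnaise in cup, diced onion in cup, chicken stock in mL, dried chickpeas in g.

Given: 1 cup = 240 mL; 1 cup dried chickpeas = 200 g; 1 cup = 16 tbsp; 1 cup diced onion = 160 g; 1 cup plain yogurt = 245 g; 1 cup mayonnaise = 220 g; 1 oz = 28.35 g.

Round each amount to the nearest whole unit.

Scaling factor: 15/3 = 5.
plain yogurt: (3 cup + 4 tbsp = 3.25 cup) × 5 × 245 g/cup ≈ 3981 g
vegetable oil: (1 cup + 6 tbsp = 1.375 cup) × 5 × 240 mL/cup = 1650 mL
mayonnaise: 4 oz × 5 × 28.35 g/oz ÷ 220 g/cup ≈ 3 cup
diced onion: 5 oz × 5 × 28.35 g/oz ÷ 160 g/cup ≈ 4 cup
chicken stock: 80 mL × 5 = 400 mL
dried chickpeas: 2 cup × 5 × 200 g/cup = 2000 g

plain yogurt: 3981 g; vegetable oil: 1650 mL; mayonnaise: 3 cup; diced onion: 4 cup; chicken stock: 400 mL; dried chickpeas: 2000 g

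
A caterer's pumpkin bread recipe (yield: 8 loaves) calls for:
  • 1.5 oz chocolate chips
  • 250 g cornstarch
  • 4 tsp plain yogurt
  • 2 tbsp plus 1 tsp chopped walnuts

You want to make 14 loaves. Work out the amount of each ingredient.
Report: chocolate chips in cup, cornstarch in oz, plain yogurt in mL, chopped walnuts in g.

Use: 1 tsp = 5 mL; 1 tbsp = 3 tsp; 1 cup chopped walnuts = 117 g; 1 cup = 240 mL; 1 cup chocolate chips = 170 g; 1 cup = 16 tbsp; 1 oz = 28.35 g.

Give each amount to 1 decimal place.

chocolate chips: 0.4 cup; cornstarch: 15.4 oz; plain yogurt: 35.0 mL; chopped walnuts: 29.9 g

Scaling factor: 14/8 = 7/4 = 1.75.
chocolate chips: 1.5 oz × 7/4 × 28.35 g/oz ÷ 170 g/cup ≈ 0.4 cup
cornstarch: 250 g × 7/4 ÷ 28.35 g/oz ≈ 15.4 oz
plain yogurt: 4 tsp × 7/4 × 5 mL/tsp = 35.0 mL
chopped walnuts: (2 tbsp + 1 tsp = 7/3 tbsp) × 7/4 ÷ 16 tbsp/cup × 117 g/cup ≈ 29.9 g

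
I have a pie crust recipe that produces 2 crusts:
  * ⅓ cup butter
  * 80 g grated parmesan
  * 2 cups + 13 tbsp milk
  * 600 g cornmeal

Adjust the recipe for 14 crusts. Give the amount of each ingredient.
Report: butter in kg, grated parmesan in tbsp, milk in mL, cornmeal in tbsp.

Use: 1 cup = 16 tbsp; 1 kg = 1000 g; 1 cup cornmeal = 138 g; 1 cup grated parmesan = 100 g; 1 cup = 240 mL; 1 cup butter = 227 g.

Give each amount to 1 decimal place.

butter: 0.5 kg; grated parmesan: 89.6 tbsp; milk: 4725.0 mL; cornmeal: 487.0 tbsp

Scaling factor: 14/2 = 7.
butter: 1/3 cup × 7 × 227 g/cup ÷ 1000 g/kg ≈ 0.5 kg
grated parmesan: 80 g × 7 ÷ 100 g/cup × 16 tbsp/cup = 89.6 tbsp
milk: (2 cup + 13 tbsp = 2.8125 cup) × 7 × 240 mL/cup = 4725.0 mL
cornmeal: 600 g × 7 ÷ 138 g/cup × 16 tbsp/cup ≈ 487.0 tbsp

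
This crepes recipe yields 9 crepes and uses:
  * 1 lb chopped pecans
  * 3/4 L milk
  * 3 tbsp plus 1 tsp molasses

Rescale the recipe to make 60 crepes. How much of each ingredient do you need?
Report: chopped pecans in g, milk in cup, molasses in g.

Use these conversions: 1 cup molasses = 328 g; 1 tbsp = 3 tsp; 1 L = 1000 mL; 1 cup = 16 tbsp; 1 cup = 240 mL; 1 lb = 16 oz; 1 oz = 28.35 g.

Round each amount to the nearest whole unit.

Scaling factor: 60/9 = 20/3.
chopped pecans: 1 lb × 20/3 × 16 oz/lb × 28.35 g/oz = 3024 g
milk: 0.75 L × 20/3 × 1000 mL/L ÷ 240 mL/cup ≈ 21 cup
molasses: (3 tbsp + 1 tsp = 10/3 tbsp) × 20/3 ÷ 16 tbsp/cup × 328 g/cup ≈ 456 g

chopped pecans: 3024 g; milk: 21 cup; molasses: 456 g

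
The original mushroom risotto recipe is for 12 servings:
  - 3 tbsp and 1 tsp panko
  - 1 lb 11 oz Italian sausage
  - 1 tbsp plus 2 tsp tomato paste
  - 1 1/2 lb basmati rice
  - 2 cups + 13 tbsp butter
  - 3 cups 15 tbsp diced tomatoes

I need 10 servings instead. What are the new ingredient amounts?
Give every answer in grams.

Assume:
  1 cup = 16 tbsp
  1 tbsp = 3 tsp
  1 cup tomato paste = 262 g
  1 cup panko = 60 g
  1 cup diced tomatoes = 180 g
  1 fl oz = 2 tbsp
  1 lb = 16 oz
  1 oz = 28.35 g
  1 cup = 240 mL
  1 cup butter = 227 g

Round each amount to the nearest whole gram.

panko: 10 g; Italian sausage: 638 g; tomato paste: 23 g; basmati rice: 567 g; butter: 532 g; diced tomatoes: 591 g

Scaling factor: 10/12 = 5/6.
panko: (3 tbsp + 1 tsp = 10/3 tbsp) × 5/6 ÷ 16 tbsp/cup × 60 g/cup ≈ 10 g
Italian sausage: (1 lb + 11 oz = 1.6875 lb) × 5/6 × 16 oz/lb × 28.35 g/oz ≈ 638 g
tomato paste: (1 tbsp + 2 tsp = 5/3 tbsp) × 5/6 ÷ 16 tbsp/cup × 262 g/cup ≈ 23 g
basmati rice: 1.5 lb × 5/6 × 16 oz/lb × 28.35 g/oz = 567 g
butter: (2 cup + 13 tbsp = 2.8125 cup) × 5/6 × 227 g/cup ≈ 532 g
diced tomatoes: (3 cup + 15 tbsp = 3.9375 cup) × 5/6 × 180 g/cup ≈ 591 g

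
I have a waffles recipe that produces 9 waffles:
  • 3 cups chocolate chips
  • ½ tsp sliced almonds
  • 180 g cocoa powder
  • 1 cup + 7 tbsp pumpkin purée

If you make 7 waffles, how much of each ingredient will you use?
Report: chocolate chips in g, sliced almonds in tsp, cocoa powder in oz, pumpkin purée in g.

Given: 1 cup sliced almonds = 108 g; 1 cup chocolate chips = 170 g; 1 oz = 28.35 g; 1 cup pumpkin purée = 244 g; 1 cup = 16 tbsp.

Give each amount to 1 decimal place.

chocolate chips: 396.7 g; sliced almonds: 0.4 tsp; cocoa powder: 4.9 oz; pumpkin purée: 272.8 g

Scaling factor: 7/9.
chocolate chips: 3 cup × 7/9 × 170 g/cup ≈ 396.7 g
sliced almonds: 0.5 tsp × 7/9 ≈ 0.4 tsp
cocoa powder: 180 g × 7/9 ÷ 28.35 g/oz ≈ 4.9 oz
pumpkin purée: (1 cup + 7 tbsp = 1.4375 cup) × 7/9 × 244 g/cup ≈ 272.8 g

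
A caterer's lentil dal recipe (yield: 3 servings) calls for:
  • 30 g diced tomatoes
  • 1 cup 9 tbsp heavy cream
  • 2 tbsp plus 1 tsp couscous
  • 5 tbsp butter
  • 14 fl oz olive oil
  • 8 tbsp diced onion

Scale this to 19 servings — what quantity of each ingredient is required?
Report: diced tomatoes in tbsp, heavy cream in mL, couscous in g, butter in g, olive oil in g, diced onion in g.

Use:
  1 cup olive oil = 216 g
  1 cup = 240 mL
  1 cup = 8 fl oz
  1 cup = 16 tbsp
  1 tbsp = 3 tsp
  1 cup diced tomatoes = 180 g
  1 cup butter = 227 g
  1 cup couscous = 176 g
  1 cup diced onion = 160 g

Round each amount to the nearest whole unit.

diced tomatoes: 17 tbsp; heavy cream: 2375 mL; couscous: 163 g; butter: 449 g; olive oil: 2394 g; diced onion: 507 g

Scaling factor: 19/3.
diced tomatoes: 30 g × 19/3 ÷ 180 g/cup × 16 tbsp/cup ≈ 17 tbsp
heavy cream: (1 cup + 9 tbsp = 1.5625 cup) × 19/3 × 240 mL/cup = 2375 mL
couscous: (2 tbsp + 1 tsp = 7/3 tbsp) × 19/3 ÷ 16 tbsp/cup × 176 g/cup ≈ 163 g
butter: 5 tbsp × 19/3 ÷ 16 tbsp/cup × 227 g/cup ≈ 449 g
olive oil: 14 fl oz × 19/3 ÷ 8 fl oz/cup × 216 g/cup = 2394 g
diced onion: 8 tbsp × 19/3 ÷ 16 tbsp/cup × 160 g/cup ≈ 507 g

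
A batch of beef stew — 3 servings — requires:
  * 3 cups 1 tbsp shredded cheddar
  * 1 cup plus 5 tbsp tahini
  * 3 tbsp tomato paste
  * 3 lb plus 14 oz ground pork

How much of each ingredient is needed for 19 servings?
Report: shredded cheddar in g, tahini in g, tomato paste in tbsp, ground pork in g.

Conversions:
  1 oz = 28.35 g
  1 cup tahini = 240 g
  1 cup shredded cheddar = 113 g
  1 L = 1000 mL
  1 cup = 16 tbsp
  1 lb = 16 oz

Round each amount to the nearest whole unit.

Scaling factor: 19/3.
shredded cheddar: (3 cup + 1 tbsp = 3.0625 cup) × 19/3 × 113 g/cup ≈ 2192 g
tahini: (1 cup + 5 tbsp = 1.3125 cup) × 19/3 × 240 g/cup = 1995 g
tomato paste: 3 tbsp × 19/3 = 19 tbsp
ground pork: (3 lb + 14 oz = 3.875 lb) × 19/3 × 16 oz/lb × 28.35 g/oz ≈ 11132 g

shredded cheddar: 2192 g; tahini: 1995 g; tomato paste: 19 tbsp; ground pork: 11132 g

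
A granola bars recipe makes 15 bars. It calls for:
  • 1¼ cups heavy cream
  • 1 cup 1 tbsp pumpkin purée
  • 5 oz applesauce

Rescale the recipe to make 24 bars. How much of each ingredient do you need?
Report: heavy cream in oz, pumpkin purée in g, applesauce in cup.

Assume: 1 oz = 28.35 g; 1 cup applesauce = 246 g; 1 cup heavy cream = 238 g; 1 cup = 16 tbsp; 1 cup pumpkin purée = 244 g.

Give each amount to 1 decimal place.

heavy cream: 16.8 oz; pumpkin purée: 414.8 g; applesauce: 0.9 cup

Scaling factor: 24/15 = 8/5 = 1.6.
heavy cream: 1.25 cup × 8/5 × 238 g/cup ÷ 28.35 g/oz ≈ 16.8 oz
pumpkin purée: (1 cup + 1 tbsp = 1.0625 cup) × 8/5 × 244 g/cup = 414.8 g
applesauce: 5 oz × 8/5 × 28.35 g/oz ÷ 246 g/cup ≈ 0.9 cup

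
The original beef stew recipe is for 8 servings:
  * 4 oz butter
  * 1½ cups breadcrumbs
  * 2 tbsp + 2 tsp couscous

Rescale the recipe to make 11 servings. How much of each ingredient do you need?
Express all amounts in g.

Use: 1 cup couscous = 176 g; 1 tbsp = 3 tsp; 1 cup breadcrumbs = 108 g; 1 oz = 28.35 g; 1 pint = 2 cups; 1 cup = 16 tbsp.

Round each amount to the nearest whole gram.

Scaling factor: 11/8 = 1.375.
butter: 4 oz × 11/8 × 28.35 g/oz ≈ 156 g
breadcrumbs: 1.5 cup × 11/8 × 108 g/cup ≈ 223 g
couscous: (2 tbsp + 2 tsp = 8/3 tbsp) × 11/8 ÷ 16 tbsp/cup × 176 g/cup ≈ 40 g

butter: 156 g; breadcrumbs: 223 g; couscous: 40 g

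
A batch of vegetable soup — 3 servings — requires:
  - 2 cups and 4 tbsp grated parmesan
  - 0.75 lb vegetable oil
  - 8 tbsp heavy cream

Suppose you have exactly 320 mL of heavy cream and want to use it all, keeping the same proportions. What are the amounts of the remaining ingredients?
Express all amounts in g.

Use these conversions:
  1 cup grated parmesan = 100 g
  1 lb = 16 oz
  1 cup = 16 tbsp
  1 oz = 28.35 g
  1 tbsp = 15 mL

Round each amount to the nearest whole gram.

The original recipe has 120 mL of heavy cream, so the scaling factor is 320 ÷ 120 = 8/3.
grated parmesan: (2 cup + 4 tbsp = 2.25 cup) × 8/3 × 100 g/cup = 600 g
vegetable oil: 0.75 lb × 8/3 × 16 oz/lb × 28.35 g/oz ≈ 907 g

grated parmesan: 600 g; vegetable oil: 907 g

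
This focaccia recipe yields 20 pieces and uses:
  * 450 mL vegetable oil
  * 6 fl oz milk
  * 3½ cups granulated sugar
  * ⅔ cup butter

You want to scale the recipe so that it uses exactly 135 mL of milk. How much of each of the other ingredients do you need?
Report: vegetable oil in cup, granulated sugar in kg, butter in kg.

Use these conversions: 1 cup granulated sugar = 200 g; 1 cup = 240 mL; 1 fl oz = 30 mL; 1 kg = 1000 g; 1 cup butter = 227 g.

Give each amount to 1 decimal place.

vegetable oil: 1.4 cup; granulated sugar: 0.5 kg; butter: 0.1 kg

The original recipe has 180 mL of milk, so the scaling factor is 135 ÷ 180 = 3/4 = 0.75.
vegetable oil: 450 mL × 3/4 ÷ 240 mL/cup ≈ 1.4 cup
granulated sugar: 3.5 cup × 3/4 × 200 g/cup ÷ 1000 g/kg ≈ 0.5 kg
butter: 2/3 cup × 3/4 × 227 g/cup ÷ 1000 g/kg ≈ 0.1 kg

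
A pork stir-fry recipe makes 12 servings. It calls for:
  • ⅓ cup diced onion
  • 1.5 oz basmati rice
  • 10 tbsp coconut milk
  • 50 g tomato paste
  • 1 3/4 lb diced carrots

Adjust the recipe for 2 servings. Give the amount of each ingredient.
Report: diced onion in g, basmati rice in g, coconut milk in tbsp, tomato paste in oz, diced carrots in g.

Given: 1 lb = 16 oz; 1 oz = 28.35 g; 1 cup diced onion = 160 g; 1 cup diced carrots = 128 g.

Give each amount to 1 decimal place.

diced onion: 8.9 g; basmati rice: 7.1 g; coconut milk: 1.7 tbsp; tomato paste: 0.3 oz; diced carrots: 132.3 g

Scaling factor: 2/12 = 1/6.
diced onion: 1/3 cup × 1/6 × 160 g/cup ≈ 8.9 g
basmati rice: 1.5 oz × 1/6 × 28.35 g/oz ≈ 7.1 g
coconut milk: 10 tbsp × 1/6 ≈ 1.7 tbsp
tomato paste: 50 g × 1/6 ÷ 28.35 g/oz ≈ 0.3 oz
diced carrots: 1.75 lb × 1/6 × 16 oz/lb × 28.35 g/oz = 132.3 g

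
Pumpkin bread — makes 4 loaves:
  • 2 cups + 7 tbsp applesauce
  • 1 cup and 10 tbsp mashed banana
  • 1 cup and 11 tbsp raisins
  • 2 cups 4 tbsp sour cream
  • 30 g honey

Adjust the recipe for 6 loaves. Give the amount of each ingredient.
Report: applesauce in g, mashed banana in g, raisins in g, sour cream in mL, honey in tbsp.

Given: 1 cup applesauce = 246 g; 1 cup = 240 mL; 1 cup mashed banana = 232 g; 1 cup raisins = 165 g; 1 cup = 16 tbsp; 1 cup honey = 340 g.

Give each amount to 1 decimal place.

applesauce: 899.4 g; mashed banana: 565.5 g; raisins: 417.7 g; sour cream: 810.0 mL; honey: 2.1 tbsp

Scaling factor: 6/4 = 3/2 = 1.5.
applesauce: (2 cup + 7 tbsp = 2.4375 cup) × 3/2 × 246 g/cup ≈ 899.4 g
mashed banana: (1 cup + 10 tbsp = 1.625 cup) × 3/2 × 232 g/cup = 565.5 g
raisins: (1 cup + 11 tbsp = 1.6875 cup) × 3/2 × 165 g/cup ≈ 417.7 g
sour cream: (2 cup + 4 tbsp = 2.25 cup) × 3/2 × 240 mL/cup = 810.0 mL
honey: 30 g × 3/2 ÷ 340 g/cup × 16 tbsp/cup ≈ 2.1 tbsp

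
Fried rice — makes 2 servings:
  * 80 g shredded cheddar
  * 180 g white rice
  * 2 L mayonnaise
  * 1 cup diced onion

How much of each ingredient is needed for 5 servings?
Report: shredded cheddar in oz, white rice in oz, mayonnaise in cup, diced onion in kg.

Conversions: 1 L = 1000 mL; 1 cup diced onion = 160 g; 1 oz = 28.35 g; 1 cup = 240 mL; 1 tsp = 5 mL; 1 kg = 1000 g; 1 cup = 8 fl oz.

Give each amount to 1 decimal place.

Scaling factor: 5/2 = 2.5.
shredded cheddar: 80 g × 5/2 ÷ 28.35 g/oz ≈ 7.1 oz
white rice: 180 g × 5/2 ÷ 28.35 g/oz ≈ 15.9 oz
mayonnaise: 2 L × 5/2 × 1000 mL/L ÷ 240 mL/cup ≈ 20.8 cup
diced onion: 1 cup × 5/2 × 160 g/cup ÷ 1000 g/kg = 0.4 kg

shredded cheddar: 7.1 oz; white rice: 15.9 oz; mayonnaise: 20.8 cup; diced onion: 0.4 kg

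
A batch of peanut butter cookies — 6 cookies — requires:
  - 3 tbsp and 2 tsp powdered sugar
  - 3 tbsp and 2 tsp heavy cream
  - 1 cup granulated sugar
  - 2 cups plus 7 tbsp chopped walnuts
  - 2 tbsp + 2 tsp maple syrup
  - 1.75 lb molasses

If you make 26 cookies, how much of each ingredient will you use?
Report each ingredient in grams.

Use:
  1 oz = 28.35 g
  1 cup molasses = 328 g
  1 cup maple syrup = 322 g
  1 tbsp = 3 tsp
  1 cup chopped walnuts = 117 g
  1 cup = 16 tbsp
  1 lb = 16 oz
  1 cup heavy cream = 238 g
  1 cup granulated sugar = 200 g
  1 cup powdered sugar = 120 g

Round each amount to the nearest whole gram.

Scaling factor: 26/6 = 13/3.
powdered sugar: (3 tbsp + 2 tsp = 11/3 tbsp) × 13/3 ÷ 16 tbsp/cup × 120 g/cup ≈ 119 g
heavy cream: (3 tbsp + 2 tsp = 11/3 tbsp) × 13/3 ÷ 16 tbsp/cup × 238 g/cup ≈ 236 g
granulated sugar: 1 cup × 13/3 × 200 g/cup ≈ 867 g
chopped walnuts: (2 cup + 7 tbsp = 2.4375 cup) × 13/3 × 117 g/cup ≈ 1236 g
maple syrup: (2 tbsp + 2 tsp = 8/3 tbsp) × 13/3 ÷ 16 tbsp/cup × 322 g/cup ≈ 233 g
molasses: 1.75 lb × 13/3 × 16 oz/lb × 28.35 g/oz ≈ 3440 g

powdered sugar: 119 g; heavy cream: 236 g; granulated sugar: 867 g; chopped walnuts: 1236 g; maple syrup: 233 g; molasses: 3440 g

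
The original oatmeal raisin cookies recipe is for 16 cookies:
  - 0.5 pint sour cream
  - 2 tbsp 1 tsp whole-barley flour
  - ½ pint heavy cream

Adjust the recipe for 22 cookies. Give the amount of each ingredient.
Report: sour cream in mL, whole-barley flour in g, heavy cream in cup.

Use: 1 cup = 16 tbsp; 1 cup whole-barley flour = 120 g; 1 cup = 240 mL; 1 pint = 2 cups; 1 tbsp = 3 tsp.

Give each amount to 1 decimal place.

Scaling factor: 22/16 = 11/8 = 1.375.
sour cream: 0.5 pint × 11/8 × 2 cup/pint × 240 mL/cup = 330.0 mL
whole-barley flour: (2 tbsp + 1 tsp = 7/3 tbsp) × 11/8 ÷ 16 tbsp/cup × 120 g/cup ≈ 24.1 g
heavy cream: 0.5 pint × 11/8 × 2 cup/pint ≈ 1.4 cup

sour cream: 330.0 mL; whole-barley flour: 24.1 g; heavy cream: 1.4 cup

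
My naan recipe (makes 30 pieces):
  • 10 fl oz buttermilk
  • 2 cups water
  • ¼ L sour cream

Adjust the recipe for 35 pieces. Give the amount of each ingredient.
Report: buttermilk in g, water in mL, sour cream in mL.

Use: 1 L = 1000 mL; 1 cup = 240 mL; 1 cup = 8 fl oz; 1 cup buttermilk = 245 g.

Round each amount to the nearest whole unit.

buttermilk: 357 g; water: 560 mL; sour cream: 292 mL

Scaling factor: 35/30 = 7/6.
buttermilk: 10 fl oz × 7/6 ÷ 8 fl oz/cup × 245 g/cup ≈ 357 g
water: 2 cup × 7/6 × 240 mL/cup = 560 mL
sour cream: 0.25 L × 7/6 × 1000 mL/L ≈ 292 mL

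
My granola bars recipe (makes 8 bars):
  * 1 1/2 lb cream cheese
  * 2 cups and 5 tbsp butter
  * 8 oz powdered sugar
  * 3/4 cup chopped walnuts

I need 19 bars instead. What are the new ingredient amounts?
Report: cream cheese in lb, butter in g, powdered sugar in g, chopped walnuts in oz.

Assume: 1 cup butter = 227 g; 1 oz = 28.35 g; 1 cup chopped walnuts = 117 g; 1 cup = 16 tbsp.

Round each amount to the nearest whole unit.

Scaling factor: 19/8 = 2.375.
cream cheese: 1.5 lb × 19/8 ≈ 4 lb
butter: (2 cup + 5 tbsp = 2.3125 cup) × 19/8 × 227 g/cup ≈ 1247 g
powdered sugar: 8 oz × 19/8 × 28.35 g/oz ≈ 539 g
chopped walnuts: 0.75 cup × 19/8 × 117 g/cup ÷ 28.35 g/oz ≈ 7 oz

cream cheese: 4 lb; butter: 1247 g; powdered sugar: 539 g; chopped walnuts: 7 oz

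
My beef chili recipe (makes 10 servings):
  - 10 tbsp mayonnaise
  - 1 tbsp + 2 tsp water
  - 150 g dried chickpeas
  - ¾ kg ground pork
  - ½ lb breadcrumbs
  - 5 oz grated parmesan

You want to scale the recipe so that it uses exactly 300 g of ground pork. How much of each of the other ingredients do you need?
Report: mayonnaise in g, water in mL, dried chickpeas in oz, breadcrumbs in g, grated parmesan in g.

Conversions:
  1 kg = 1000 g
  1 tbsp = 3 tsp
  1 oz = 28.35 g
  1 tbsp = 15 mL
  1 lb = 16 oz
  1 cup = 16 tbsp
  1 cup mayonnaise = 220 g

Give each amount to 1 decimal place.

The original recipe has 750 g of ground pork, so the scaling factor is 300 ÷ 750 = 2/5 = 0.4.
mayonnaise: 10 tbsp × 2/5 ÷ 16 tbsp/cup × 220 g/cup = 55.0 g
water: (1 tbsp + 2 tsp = 5/3 tbsp) × 2/5 × 15 mL/tbsp = 10.0 mL
dried chickpeas: 150 g × 2/5 ÷ 28.35 g/oz ≈ 2.1 oz
breadcrumbs: 0.5 lb × 2/5 × 16 oz/lb × 28.35 g/oz ≈ 90.7 g
grated parmesan: 5 oz × 2/5 × 28.35 g/oz = 56.7 g

mayonnaise: 55.0 g; water: 10.0 mL; dried chickpeas: 2.1 oz; breadcrumbs: 90.7 g; grated parmesan: 56.7 g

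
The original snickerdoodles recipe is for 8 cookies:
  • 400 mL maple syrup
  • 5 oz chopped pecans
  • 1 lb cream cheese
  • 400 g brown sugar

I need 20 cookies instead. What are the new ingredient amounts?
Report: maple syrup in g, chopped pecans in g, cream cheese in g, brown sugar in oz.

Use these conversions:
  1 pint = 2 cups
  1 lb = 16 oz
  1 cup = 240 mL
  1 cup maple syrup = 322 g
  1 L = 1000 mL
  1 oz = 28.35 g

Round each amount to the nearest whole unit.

maple syrup: 1342 g; chopped pecans: 354 g; cream cheese: 1134 g; brown sugar: 35 oz

Scaling factor: 20/8 = 5/2 = 2.5.
maple syrup: 400 mL × 5/2 ÷ 240 mL/cup × 322 g/cup ≈ 1342 g
chopped pecans: 5 oz × 5/2 × 28.35 g/oz ≈ 354 g
cream cheese: 1 lb × 5/2 × 16 oz/lb × 28.35 g/oz = 1134 g
brown sugar: 400 g × 5/2 ÷ 28.35 g/oz ≈ 35 oz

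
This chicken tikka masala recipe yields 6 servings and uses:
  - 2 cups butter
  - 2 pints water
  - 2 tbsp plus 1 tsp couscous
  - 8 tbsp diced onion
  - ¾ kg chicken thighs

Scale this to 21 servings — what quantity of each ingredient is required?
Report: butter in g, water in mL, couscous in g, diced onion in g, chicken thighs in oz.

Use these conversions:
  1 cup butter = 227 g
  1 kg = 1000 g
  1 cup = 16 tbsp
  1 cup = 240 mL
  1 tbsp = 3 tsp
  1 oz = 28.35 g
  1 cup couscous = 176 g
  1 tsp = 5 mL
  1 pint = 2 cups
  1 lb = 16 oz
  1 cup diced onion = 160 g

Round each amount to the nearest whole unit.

butter: 1589 g; water: 3360 mL; couscous: 90 g; diced onion: 280 g; chicken thighs: 93 oz

Scaling factor: 21/6 = 7/2 = 3.5.
butter: 2 cup × 7/2 × 227 g/cup = 1589 g
water: 2 pint × 7/2 × 2 cup/pint × 240 mL/cup = 3360 mL
couscous: (2 tbsp + 1 tsp = 7/3 tbsp) × 7/2 ÷ 16 tbsp/cup × 176 g/cup ≈ 90 g
diced onion: 8 tbsp × 7/2 ÷ 16 tbsp/cup × 160 g/cup = 280 g
chicken thighs: 0.75 kg × 7/2 × 1000 g/kg ÷ 28.35 g/oz ≈ 93 oz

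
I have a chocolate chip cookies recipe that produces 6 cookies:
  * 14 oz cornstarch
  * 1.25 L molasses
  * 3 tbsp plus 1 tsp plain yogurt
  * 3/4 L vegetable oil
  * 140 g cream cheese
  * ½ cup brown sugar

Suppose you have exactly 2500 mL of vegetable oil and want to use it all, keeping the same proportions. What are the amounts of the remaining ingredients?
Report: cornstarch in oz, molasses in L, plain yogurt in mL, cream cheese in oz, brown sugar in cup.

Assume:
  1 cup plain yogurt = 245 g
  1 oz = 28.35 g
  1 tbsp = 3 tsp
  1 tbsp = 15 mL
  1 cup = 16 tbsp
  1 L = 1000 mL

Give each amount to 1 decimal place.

The original recipe has 750 mL of vegetable oil, so the scaling factor is 2500 ÷ 750 = 10/3.
cornstarch: 14 oz × 10/3 ≈ 46.7 oz
molasses: 1.25 L × 10/3 ≈ 4.2 L
plain yogurt: (3 tbsp + 1 tsp = 10/3 tbsp) × 10/3 × 15 mL/tbsp ≈ 166.7 mL
cream cheese: 140 g × 10/3 ÷ 28.35 g/oz ≈ 16.5 oz
brown sugar: 0.5 cup × 10/3 ≈ 1.7 cup

cornstarch: 46.7 oz; molasses: 4.2 L; plain yogurt: 166.7 mL; cream cheese: 16.5 oz; brown sugar: 1.7 cup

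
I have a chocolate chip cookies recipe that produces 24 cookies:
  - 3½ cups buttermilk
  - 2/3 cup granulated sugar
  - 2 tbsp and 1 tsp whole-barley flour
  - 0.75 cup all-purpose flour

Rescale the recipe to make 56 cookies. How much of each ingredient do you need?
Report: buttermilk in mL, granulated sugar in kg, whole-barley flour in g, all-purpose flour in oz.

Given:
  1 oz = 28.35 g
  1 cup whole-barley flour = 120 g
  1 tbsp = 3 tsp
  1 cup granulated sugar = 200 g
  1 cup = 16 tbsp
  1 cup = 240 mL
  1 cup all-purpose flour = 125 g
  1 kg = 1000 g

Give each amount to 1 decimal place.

buttermilk: 1960.0 mL; granulated sugar: 0.3 kg; whole-barley flour: 40.8 g; all-purpose flour: 7.7 oz

Scaling factor: 56/24 = 7/3.
buttermilk: 3.5 cup × 7/3 × 240 mL/cup = 1960.0 mL
granulated sugar: 2/3 cup × 7/3 × 200 g/cup ÷ 1000 g/kg ≈ 0.3 kg
whole-barley flour: (2 tbsp + 1 tsp = 7/3 tbsp) × 7/3 ÷ 16 tbsp/cup × 120 g/cup ≈ 40.8 g
all-purpose flour: 0.75 cup × 7/3 × 125 g/cup ÷ 28.35 g/oz ≈ 7.7 oz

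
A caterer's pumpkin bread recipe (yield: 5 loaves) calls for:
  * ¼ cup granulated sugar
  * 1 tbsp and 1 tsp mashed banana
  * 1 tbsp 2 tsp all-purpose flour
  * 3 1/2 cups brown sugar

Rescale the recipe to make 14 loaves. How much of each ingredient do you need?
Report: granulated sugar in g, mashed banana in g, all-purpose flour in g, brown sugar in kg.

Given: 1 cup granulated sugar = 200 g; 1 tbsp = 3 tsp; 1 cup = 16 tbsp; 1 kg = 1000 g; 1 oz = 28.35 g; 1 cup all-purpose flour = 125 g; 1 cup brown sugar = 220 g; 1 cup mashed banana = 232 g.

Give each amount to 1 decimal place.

granulated sugar: 140.0 g; mashed banana: 54.1 g; all-purpose flour: 36.5 g; brown sugar: 2.2 kg

Scaling factor: 14/5 = 2.8.
granulated sugar: 0.25 cup × 14/5 × 200 g/cup = 140.0 g
mashed banana: (1 tbsp + 1 tsp = 4/3 tbsp) × 14/5 ÷ 16 tbsp/cup × 232 g/cup ≈ 54.1 g
all-purpose flour: (1 tbsp + 2 tsp = 5/3 tbsp) × 14/5 ÷ 16 tbsp/cup × 125 g/cup ≈ 36.5 g
brown sugar: 3.5 cup × 14/5 × 220 g/cup ÷ 1000 g/kg ≈ 2.2 kg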